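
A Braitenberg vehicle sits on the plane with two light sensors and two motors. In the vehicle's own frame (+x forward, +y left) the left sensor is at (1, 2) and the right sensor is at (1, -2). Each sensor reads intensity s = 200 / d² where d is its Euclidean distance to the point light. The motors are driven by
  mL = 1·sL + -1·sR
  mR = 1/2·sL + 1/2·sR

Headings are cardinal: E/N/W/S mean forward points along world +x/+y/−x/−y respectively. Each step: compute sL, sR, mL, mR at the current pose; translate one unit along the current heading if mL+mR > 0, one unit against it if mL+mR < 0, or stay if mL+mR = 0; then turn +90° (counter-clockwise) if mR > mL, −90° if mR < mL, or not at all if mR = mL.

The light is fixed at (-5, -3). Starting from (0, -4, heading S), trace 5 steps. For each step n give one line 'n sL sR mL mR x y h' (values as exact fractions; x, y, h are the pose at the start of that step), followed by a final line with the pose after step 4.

0 200/53 200/13 -8000/689 6600/689 0 -4 S
1 5 5 0 5 0 -3 E
2 200/17 40/13 1920/221 1640/221 1 -3 N
3 100/29 4 -16/29 108/29 1 -2 E
4 200/29 40/17 2240/493 2280/493 2 -2 N
final 2 -1 W

n=0: pose=(0,-4,S); sL=200/53, sR=200/13; mL=-8000/689, mR=6600/689; mL+mR=-1400/689 → advance -1; mR−mL=14600/689 → turn +1·90°
n=1: pose=(0,-3,E); sL=5, sR=5; mL=0, mR=5; mL+mR=5 → advance +1; mR−mL=5 → turn +1·90°
n=2: pose=(1,-3,N); sL=200/17, sR=40/13; mL=1920/221, mR=1640/221; mL+mR=3560/221 → advance +1; mR−mL=-280/221 → turn -1·90°
n=3: pose=(1,-2,E); sL=100/29, sR=4; mL=-16/29, mR=108/29; mL+mR=92/29 → advance +1; mR−mL=124/29 → turn +1·90°
n=4: pose=(2,-2,N); sL=200/29, sR=40/17; mL=2240/493, mR=2280/493; mL+mR=4520/493 → advance +1; mR−mL=40/493 → turn +1·90°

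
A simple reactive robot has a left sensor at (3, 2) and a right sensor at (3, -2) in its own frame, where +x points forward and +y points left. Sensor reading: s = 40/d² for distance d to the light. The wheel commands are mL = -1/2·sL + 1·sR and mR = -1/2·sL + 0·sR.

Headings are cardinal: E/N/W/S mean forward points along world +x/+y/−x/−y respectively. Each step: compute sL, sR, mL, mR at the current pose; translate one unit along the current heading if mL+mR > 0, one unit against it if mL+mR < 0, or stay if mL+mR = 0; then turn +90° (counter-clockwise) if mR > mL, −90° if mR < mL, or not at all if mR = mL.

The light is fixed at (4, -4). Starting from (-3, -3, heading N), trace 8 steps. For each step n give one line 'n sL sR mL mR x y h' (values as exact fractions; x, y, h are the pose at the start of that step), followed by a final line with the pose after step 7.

n=0: pose=(-3,-3,N); sL=40/97, sR=40/41; mL=3060/3977, mR=-20/97; mL+mR=2240/3977 → advance +1; mR−mL=-40/41 → turn -1·90°
n=1: pose=(-3,-2,E); sL=5/4, sR=5/2; mL=15/8, mR=-5/8; mL+mR=5/4 → advance +1; mR−mL=-5/2 → turn -1·90°
n=2: pose=(-2,-2,S); sL=40/17, sR=8/13; mL=-124/221, mR=-20/17; mL+mR=-384/221 → advance -1; mR−mL=-8/13 → turn -1·90°
n=3: pose=(-2,-1,W); sL=20/41, sR=20/53; mL=290/2173, mR=-10/41; mL+mR=-240/2173 → advance -1; mR−mL=-20/53 → turn -1·90°
n=4: pose=(-1,-1,N); sL=8/17, sR=8/9; mL=100/153, mR=-4/17; mL+mR=64/153 → advance +1; mR−mL=-8/9 → turn -1·90°
n=5: pose=(-1,0,E); sL=1, sR=5; mL=9/2, mR=-1/2; mL+mR=4 → advance +1; mR−mL=-5 → turn -1·90°
n=6: pose=(0,0,S); sL=8, sR=40/37; mL=-108/37, mR=-4; mL+mR=-256/37 → advance -1; mR−mL=-40/37 → turn -1·90°
n=7: pose=(0,1,W); sL=20/29, sR=20/49; mL=90/1421, mR=-10/29; mL+mR=-400/1421 → advance -1; mR−mL=-20/49 → turn -1·90°

0 40/97 40/41 3060/3977 -20/97 -3 -3 N
1 5/4 5/2 15/8 -5/8 -3 -2 E
2 40/17 8/13 -124/221 -20/17 -2 -2 S
3 20/41 20/53 290/2173 -10/41 -2 -1 W
4 8/17 8/9 100/153 -4/17 -1 -1 N
5 1 5 9/2 -1/2 -1 0 E
6 8 40/37 -108/37 -4 0 0 S
7 20/29 20/49 90/1421 -10/29 0 1 W
final 1 1 N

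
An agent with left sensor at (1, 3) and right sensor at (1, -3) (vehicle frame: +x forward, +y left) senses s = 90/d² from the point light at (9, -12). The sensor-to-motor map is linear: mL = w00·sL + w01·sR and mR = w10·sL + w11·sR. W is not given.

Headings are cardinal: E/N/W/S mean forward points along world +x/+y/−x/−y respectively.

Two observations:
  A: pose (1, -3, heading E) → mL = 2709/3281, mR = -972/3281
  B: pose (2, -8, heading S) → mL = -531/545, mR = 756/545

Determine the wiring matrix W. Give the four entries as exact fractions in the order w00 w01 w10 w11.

-1/2 1 1/2 -1/2

obs A: pose=(1,-3,E) → sL=90/193, sR=18/17, mL=2709/3281, mR=-972/3281
obs B: pose=(2,-8,S) → sL=18/5, sR=90/109, mL=-531/545, mR=756/545
sensor matrix S = [[90/193, 18/17], [18/5, 90/109]]; det S = -6127488/1788145
solve [mL_A; mL_B] = S·[w00; w01] and [mR_A; mR_B] = S·[w10; w11]:
  w00 = -1/2, w01 = 1, w10 = 1/2, w11 = -1/2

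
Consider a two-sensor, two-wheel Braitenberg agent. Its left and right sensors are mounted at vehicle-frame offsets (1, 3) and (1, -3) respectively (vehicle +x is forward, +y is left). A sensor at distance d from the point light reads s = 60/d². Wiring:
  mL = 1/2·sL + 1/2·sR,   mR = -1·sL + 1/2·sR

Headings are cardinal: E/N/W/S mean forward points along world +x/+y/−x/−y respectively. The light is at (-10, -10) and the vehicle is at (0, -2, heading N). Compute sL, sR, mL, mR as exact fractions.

left sensor world pos  = (-3, -1); dL² = 130
right sensor world pos = (3, -1); dR² = 250
sL = 60/130 = 6/13
sR = 60/250 = 6/25
mL = 1/2·sL + 1/2·sR = 114/325
mR = -1·sL + 1/2·sR = -111/325

6/13 6/25 114/325 -111/325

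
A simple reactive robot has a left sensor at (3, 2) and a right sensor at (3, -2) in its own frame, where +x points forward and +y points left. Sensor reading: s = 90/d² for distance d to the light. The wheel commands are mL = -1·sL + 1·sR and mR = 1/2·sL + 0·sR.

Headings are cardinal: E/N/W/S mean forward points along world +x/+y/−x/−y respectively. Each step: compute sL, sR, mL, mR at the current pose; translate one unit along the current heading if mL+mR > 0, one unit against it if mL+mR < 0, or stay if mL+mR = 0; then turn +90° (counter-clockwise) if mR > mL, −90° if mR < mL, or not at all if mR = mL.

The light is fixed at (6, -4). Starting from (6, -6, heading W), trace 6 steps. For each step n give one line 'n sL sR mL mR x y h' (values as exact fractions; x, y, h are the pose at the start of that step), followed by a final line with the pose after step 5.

0 18/5 10 32/5 9/5 6 -6 W
1 9 45 36 9/2 5 -6 N
2 18 90/13 -144/13 9 5 -5 E
3 9/2 45/2 18 9/4 4 -5 N
4 18 18 0 9 4 -4 E
5 5 9 4 5/2 5 -4 N
final 5 -3 E

n=0: pose=(6,-6,W); sL=18/5, sR=10; mL=32/5, mR=9/5; mL+mR=41/5 → advance +1; mR−mL=-23/5 → turn -1·90°
n=1: pose=(5,-6,N); sL=9, sR=45; mL=36, mR=9/2; mL+mR=81/2 → advance +1; mR−mL=-63/2 → turn -1·90°
n=2: pose=(5,-5,E); sL=18, sR=90/13; mL=-144/13, mR=9; mL+mR=-27/13 → advance -1; mR−mL=261/13 → turn +1·90°
n=3: pose=(4,-5,N); sL=9/2, sR=45/2; mL=18, mR=9/4; mL+mR=81/4 → advance +1; mR−mL=-63/4 → turn -1·90°
n=4: pose=(4,-4,E); sL=18, sR=18; mL=0, mR=9; mL+mR=9 → advance +1; mR−mL=9 → turn +1·90°
n=5: pose=(5,-4,N); sL=5, sR=9; mL=4, mR=5/2; mL+mR=13/2 → advance +1; mR−mL=-3/2 → turn -1·90°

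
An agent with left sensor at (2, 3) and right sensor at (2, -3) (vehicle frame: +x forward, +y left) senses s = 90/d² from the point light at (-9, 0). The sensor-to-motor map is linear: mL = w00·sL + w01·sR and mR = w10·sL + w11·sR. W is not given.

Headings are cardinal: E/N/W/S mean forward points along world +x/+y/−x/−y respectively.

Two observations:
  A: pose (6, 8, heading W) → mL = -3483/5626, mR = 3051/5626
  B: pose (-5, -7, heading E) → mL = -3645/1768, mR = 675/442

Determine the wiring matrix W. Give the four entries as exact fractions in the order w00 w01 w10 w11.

obs A: pose=(6,8,W) → sL=45/97, sR=9/29, mL=-3483/5626, mR=3051/5626
obs B: pose=(-5,-7,E) → sL=45/26, sR=45/68, mL=-3645/1768, mR=675/442
sensor matrix S = [[45/97, 9/29], [45/26, 45/68]]; det S = -572265/2486692
solve [mL_A; mL_B] = S·[w00; w01] and [mR_A; mR_B] = S·[w10; w11]:
  w00 = -1, w01 = -1/2, w10 = 1/2, w11 = 1

-1 -1/2 1/2 1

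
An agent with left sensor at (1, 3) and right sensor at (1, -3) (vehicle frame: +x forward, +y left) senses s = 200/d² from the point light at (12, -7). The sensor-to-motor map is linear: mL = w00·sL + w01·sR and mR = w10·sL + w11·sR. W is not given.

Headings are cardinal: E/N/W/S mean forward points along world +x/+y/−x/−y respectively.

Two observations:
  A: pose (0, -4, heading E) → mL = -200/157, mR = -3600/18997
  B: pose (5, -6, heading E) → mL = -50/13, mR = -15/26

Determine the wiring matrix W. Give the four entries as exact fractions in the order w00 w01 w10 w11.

obs A: pose=(0,-4,E) → sL=200/157, sR=200/121, mL=-200/157, mR=-3600/18997
obs B: pose=(5,-6,E) → sL=50/13, sR=5, mL=-50/13, mR=-15/26
sensor matrix S = [[200/157, 200/121], [50/13, 5]]; det S = 3000/246961
solve [mL_A; mL_B] = S·[w00; w01] and [mR_A; mR_B] = S·[w10; w11]:
  w00 = -1, w01 = 0, w10 = 1/2, w11 = -1/2

-1 0 1/2 -1/2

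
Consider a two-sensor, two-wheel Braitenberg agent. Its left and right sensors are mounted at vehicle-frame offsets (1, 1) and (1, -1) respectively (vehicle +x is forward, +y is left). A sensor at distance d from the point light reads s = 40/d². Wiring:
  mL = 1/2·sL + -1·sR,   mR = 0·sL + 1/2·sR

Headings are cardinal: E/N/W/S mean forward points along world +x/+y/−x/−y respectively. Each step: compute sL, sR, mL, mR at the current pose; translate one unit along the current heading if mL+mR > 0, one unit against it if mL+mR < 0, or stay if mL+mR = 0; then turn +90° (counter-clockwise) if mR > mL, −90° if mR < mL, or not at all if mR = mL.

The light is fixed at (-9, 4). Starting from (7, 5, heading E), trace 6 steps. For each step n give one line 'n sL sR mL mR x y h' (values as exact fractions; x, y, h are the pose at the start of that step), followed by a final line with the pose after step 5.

n=0: pose=(7,5,E); sL=40/293, sR=40/289; mL=-5940/84677, mR=20/289; mL+mR=-80/84677 → advance -1; mR−mL=11800/84677 → turn +1·90°
n=1: pose=(6,5,N); sL=1/5, sR=2/13; mL=-7/130, mR=1/13; mL+mR=3/130 → advance +1; mR−mL=17/130 → turn +1·90°
n=2: pose=(6,6,W); sL=40/197, sR=8/41; mL=-756/8077, mR=4/41; mL+mR=32/8077 → advance +1; mR−mL=1544/8077 → turn +1·90°
n=3: pose=(5,6,S); sL=20/113, sR=4/17; mL=-282/1921, mR=2/17; mL+mR=-56/1921 → advance -1; mR−mL=508/1921 → turn +1·90°
n=4: pose=(5,7,E); sL=40/241, sR=40/229; mL=-5060/55189, mR=20/229; mL+mR=-240/55189 → advance -1; mR−mL=9880/55189 → turn +1·90°
n=5: pose=(4,7,N); sL=1/4, sR=10/53; mL=-27/424, mR=5/53; mL+mR=13/424 → advance +1; mR−mL=67/424 → turn +1·90°

0 40/293 40/289 -5940/84677 20/289 7 5 E
1 1/5 2/13 -7/130 1/13 6 5 N
2 40/197 8/41 -756/8077 4/41 6 6 W
3 20/113 4/17 -282/1921 2/17 5 6 S
4 40/241 40/229 -5060/55189 20/229 5 7 E
5 1/4 10/53 -27/424 5/53 4 7 N
final 4 8 W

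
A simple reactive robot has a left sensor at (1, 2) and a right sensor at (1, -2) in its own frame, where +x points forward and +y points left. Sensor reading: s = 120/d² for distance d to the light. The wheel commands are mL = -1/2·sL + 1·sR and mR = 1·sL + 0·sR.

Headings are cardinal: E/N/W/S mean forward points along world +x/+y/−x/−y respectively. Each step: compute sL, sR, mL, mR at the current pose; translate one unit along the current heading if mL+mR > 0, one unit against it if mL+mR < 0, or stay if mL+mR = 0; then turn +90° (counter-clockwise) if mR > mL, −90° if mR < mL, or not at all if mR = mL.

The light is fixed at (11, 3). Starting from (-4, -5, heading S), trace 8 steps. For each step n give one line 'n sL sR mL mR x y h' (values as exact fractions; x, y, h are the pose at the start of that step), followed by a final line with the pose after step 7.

n=0: pose=(-4,-5,S); sL=12/25, sR=12/37; mL=78/925, mR=12/25; mL+mR=522/925 → advance +1; mR−mL=366/925 → turn +1·90°
n=1: pose=(-4,-6,E); sL=24/49, sR=120/317; mL=2076/15533, mR=24/49; mL+mR=9684/15533 → advance +1; mR−mL=5532/15533 → turn +1·90°
n=2: pose=(-3,-6,N); sL=3/8, sR=15/26; mL=81/208, mR=3/8; mL+mR=159/208 → advance +1; mR−mL=-3/208 → turn -1·90°
n=3: pose=(-3,-5,E); sL=24/41, sR=120/269; mL=1692/11029, mR=24/41; mL+mR=8148/11029 → advance +1; mR−mL=4764/11029 → turn +1·90°
n=4: pose=(-2,-5,N); sL=60/137, sR=12/17; mL=1134/2329, mR=60/137; mL+mR=2154/2329 → advance +1; mR−mL=-114/2329 → turn -1·90°
n=5: pose=(-2,-4,E); sL=120/169, sR=8/15; mL=452/2535, mR=120/169; mL+mR=2252/2535 → advance +1; mR−mL=1348/2535 → turn +1·90°
n=6: pose=(-1,-4,N); sL=15/29, sR=15/17; mL=615/986, mR=15/29; mL+mR=1125/986 → advance +1; mR−mL=-105/986 → turn -1·90°
n=7: pose=(-1,-3,E); sL=120/137, sR=24/37; mL=1068/5069, mR=120/137; mL+mR=5508/5069 → advance +1; mR−mL=3372/5069 → turn +1·90°

0 12/25 12/37 78/925 12/25 -4 -5 S
1 24/49 120/317 2076/15533 24/49 -4 -6 E
2 3/8 15/26 81/208 3/8 -3 -6 N
3 24/41 120/269 1692/11029 24/41 -3 -5 E
4 60/137 12/17 1134/2329 60/137 -2 -5 N
5 120/169 8/15 452/2535 120/169 -2 -4 E
6 15/29 15/17 615/986 15/29 -1 -4 N
7 120/137 24/37 1068/5069 120/137 -1 -3 E
final 0 -3 N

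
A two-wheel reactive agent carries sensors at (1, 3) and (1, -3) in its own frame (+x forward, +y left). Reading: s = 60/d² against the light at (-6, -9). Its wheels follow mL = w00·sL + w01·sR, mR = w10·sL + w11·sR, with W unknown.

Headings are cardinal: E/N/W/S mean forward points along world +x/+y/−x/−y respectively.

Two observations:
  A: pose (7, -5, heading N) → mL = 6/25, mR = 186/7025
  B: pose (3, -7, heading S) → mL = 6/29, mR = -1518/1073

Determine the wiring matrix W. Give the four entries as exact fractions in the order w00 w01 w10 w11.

1/2 0 1/2 -1

obs A: pose=(7,-5,N) → sL=12/25, sR=60/281, mL=6/25, mR=186/7025
obs B: pose=(3,-7,S) → sL=12/29, sR=60/37, mL=6/29, mR=-1518/1073
sensor matrix S = [[12/25, 60/281], [12/29, 60/37]]; det S = 1040256/1507565
solve [mL_A; mL_B] = S·[w00; w01] and [mR_A; mR_B] = S·[w10; w11]:
  w00 = 1/2, w01 = 0, w10 = 1/2, w11 = -1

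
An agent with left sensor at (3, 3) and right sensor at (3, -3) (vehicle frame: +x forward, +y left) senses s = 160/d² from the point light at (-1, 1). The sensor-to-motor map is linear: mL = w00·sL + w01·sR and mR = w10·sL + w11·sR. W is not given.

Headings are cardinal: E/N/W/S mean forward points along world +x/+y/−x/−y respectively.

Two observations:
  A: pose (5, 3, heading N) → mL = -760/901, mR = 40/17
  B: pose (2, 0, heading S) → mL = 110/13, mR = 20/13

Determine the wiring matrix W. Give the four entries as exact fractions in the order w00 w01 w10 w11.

obs A: pose=(5,3,N) → sL=80/17, sR=80/53, mL=-760/901, mR=40/17
obs B: pose=(2,0,S) → sL=40/13, sR=10, mL=110/13, mR=20/13
sensor matrix S = [[80/17, 80/53], [40/13, 10]]; det S = 496800/11713
solve [mL_A; mL_B] = S·[w00; w01] and [mR_A; mR_B] = S·[w10; w11]:
  w00 = -1/2, w01 = 1, w10 = 1/2, w11 = 0

-1/2 1 1/2 0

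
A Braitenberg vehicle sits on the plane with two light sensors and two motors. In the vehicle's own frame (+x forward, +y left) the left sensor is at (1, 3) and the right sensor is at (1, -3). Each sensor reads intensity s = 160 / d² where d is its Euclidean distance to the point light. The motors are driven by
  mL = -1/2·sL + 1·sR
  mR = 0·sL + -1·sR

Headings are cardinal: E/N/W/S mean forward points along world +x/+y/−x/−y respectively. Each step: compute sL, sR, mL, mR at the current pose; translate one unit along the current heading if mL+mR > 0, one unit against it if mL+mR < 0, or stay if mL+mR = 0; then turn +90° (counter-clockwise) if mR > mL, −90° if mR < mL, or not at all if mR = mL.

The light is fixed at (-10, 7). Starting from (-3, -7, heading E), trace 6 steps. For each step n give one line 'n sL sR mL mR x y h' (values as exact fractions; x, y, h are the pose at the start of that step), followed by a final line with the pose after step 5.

n=0: pose=(-3,-7,E); sL=32/37, sR=160/353; mL=272/13061, mR=-160/353; mL+mR=-16/37 → advance -1; mR−mL=-6192/13061 → turn -1·90°
n=1: pose=(-4,-7,S); sL=80/153, sR=80/117; mL=280/663, mR=-80/117; mL+mR=-40/153 → advance -1; mR−mL=-2200/1989 → turn -1·90°
n=2: pose=(-4,-6,W); sL=160/281, sR=32/25; mL=6992/7025, mR=-32/25; mL+mR=-80/281 → advance -1; mR−mL=-15984/7025 → turn -1·90°
n=3: pose=(-3,-6,N); sL=1, sR=40/61; mL=19/122, mR=-40/61; mL+mR=-1/2 → advance -1; mR−mL=-99/122 → turn -1·90°
n=4: pose=(-3,-7,E); sL=32/37, sR=160/353; mL=272/13061, mR=-160/353; mL+mR=-16/37 → advance -1; mR−mL=-6192/13061 → turn -1·90°
n=5: pose=(-4,-7,S); sL=80/153, sR=80/117; mL=280/663, mR=-80/117; mL+mR=-40/153 → advance -1; mR−mL=-2200/1989 → turn -1·90°

0 32/37 160/353 272/13061 -160/353 -3 -7 E
1 80/153 80/117 280/663 -80/117 -4 -7 S
2 160/281 32/25 6992/7025 -32/25 -4 -6 W
3 1 40/61 19/122 -40/61 -3 -6 N
4 32/37 160/353 272/13061 -160/353 -3 -7 E
5 80/153 80/117 280/663 -80/117 -4 -7 S
final -4 -6 W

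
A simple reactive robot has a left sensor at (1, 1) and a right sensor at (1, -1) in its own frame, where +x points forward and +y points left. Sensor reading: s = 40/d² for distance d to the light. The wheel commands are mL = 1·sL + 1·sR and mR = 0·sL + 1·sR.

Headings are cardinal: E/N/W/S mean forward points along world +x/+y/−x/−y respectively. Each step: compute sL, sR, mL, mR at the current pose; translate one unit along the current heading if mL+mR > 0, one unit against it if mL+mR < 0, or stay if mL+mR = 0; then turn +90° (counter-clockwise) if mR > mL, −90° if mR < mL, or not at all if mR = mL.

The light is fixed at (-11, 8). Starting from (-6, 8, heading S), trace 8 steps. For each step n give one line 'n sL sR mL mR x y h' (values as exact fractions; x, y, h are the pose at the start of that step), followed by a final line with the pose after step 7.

0 40/37 40/17 2160/629 40/17 -6 8 S
1 2 5/2 9/2 5/2 -6 7 W
2 40/9 8/5 272/45 8/5 -7 7 N
3 20/13 20/13 40/13 20/13 -7 8 E
4 40/37 40/17 2160/629 40/17 -6 8 S
5 2 5/2 9/2 5/2 -6 7 W
6 40/9 8/5 272/45 8/5 -7 7 N
7 20/13 20/13 40/13 20/13 -7 8 E
final -6 8 S

n=0: pose=(-6,8,S); sL=40/37, sR=40/17; mL=2160/629, mR=40/17; mL+mR=3640/629 → advance +1; mR−mL=-40/37 → turn -1·90°
n=1: pose=(-6,7,W); sL=2, sR=5/2; mL=9/2, mR=5/2; mL+mR=7 → advance +1; mR−mL=-2 → turn -1·90°
n=2: pose=(-7,7,N); sL=40/9, sR=8/5; mL=272/45, mR=8/5; mL+mR=344/45 → advance +1; mR−mL=-40/9 → turn -1·90°
n=3: pose=(-7,8,E); sL=20/13, sR=20/13; mL=40/13, mR=20/13; mL+mR=60/13 → advance +1; mR−mL=-20/13 → turn -1·90°
n=4: pose=(-6,8,S); sL=40/37, sR=40/17; mL=2160/629, mR=40/17; mL+mR=3640/629 → advance +1; mR−mL=-40/37 → turn -1·90°
n=5: pose=(-6,7,W); sL=2, sR=5/2; mL=9/2, mR=5/2; mL+mR=7 → advance +1; mR−mL=-2 → turn -1·90°
n=6: pose=(-7,7,N); sL=40/9, sR=8/5; mL=272/45, mR=8/5; mL+mR=344/45 → advance +1; mR−mL=-40/9 → turn -1·90°
n=7: pose=(-7,8,E); sL=20/13, sR=20/13; mL=40/13, mR=20/13; mL+mR=60/13 → advance +1; mR−mL=-20/13 → turn -1·90°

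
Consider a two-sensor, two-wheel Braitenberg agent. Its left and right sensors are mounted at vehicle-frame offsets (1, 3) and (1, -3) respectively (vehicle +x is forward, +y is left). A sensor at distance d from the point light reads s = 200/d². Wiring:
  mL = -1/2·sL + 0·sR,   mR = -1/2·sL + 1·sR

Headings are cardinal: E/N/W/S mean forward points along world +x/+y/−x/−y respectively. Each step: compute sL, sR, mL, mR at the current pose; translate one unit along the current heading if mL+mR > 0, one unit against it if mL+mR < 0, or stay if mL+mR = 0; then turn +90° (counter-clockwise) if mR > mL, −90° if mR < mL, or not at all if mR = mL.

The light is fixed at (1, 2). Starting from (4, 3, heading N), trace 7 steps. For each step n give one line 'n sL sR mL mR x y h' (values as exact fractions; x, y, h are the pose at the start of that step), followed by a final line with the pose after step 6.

0 50 5 -25 -20 4 3 N
1 200/13 200/13 -100/13 100/13 4 2 W
2 200/37 200 -100/37 7300/37 4 2 S
3 10 25/4 -5 5/4 4 1 E
4 200 8 -100 -92 3 1 N
5 100/13 100 -50/13 1250/13 3 0 W
6 8 200/13 -4 148/13 2 0 S
final 2 -1 E

n=0: pose=(4,3,N); sL=50, sR=5; mL=-25, mR=-20; mL+mR=-45 → advance -1; mR−mL=5 → turn +1·90°
n=1: pose=(4,2,W); sL=200/13, sR=200/13; mL=-100/13, mR=100/13; mL+mR=0 → advance +0; mR−mL=200/13 → turn +1·90°
n=2: pose=(4,2,S); sL=200/37, sR=200; mL=-100/37, mR=7300/37; mL+mR=7200/37 → advance +1; mR−mL=200 → turn +1·90°
n=3: pose=(4,1,E); sL=10, sR=25/4; mL=-5, mR=5/4; mL+mR=-15/4 → advance -1; mR−mL=25/4 → turn +1·90°
n=4: pose=(3,1,N); sL=200, sR=8; mL=-100, mR=-92; mL+mR=-192 → advance -1; mR−mL=8 → turn +1·90°
n=5: pose=(3,0,W); sL=100/13, sR=100; mL=-50/13, mR=1250/13; mL+mR=1200/13 → advance +1; mR−mL=100 → turn +1·90°
n=6: pose=(2,0,S); sL=8, sR=200/13; mL=-4, mR=148/13; mL+mR=96/13 → advance +1; mR−mL=200/13 → turn +1·90°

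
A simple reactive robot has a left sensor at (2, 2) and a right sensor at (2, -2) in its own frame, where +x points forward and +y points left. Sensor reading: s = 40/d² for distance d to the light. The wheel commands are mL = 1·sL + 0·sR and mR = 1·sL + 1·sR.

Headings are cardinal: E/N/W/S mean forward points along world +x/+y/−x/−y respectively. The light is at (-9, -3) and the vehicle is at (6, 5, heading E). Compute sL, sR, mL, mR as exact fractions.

left sensor world pos  = (8, 7); dL² = 389
right sensor world pos = (8, 3); dR² = 325
sL = 40/389 = 40/389
sR = 40/325 = 8/65
mL = 1·sL + 0·sR = 40/389
mR = 1·sL + 1·sR = 5712/25285

40/389 8/65 40/389 5712/25285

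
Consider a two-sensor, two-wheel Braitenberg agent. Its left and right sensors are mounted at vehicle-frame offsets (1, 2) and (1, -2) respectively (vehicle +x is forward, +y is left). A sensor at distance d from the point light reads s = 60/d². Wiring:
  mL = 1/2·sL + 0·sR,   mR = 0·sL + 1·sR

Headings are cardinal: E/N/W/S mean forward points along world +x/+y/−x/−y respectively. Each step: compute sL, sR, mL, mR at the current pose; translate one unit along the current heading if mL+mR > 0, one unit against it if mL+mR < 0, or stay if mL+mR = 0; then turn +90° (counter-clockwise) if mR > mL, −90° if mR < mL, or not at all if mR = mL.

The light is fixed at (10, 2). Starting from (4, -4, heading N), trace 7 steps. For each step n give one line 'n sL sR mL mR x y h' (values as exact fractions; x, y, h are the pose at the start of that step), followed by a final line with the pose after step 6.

0 60/89 60/41 30/89 60/41 4 -4 N
1 30/49 30/29 15/49 30/29 4 -3 W
2 60/61 20/39 30/61 20/39 3 -3 S
3 15/13 3/5 15/26 3/5 3 -4 E
4 60/89 60/41 30/89 60/41 4 -4 N
5 30/49 30/29 15/49 30/29 4 -3 W
6 60/61 20/39 30/61 20/39 3 -3 S
final 3 -4 E

n=0: pose=(4,-4,N); sL=60/89, sR=60/41; mL=30/89, mR=60/41; mL+mR=6570/3649 → advance +1; mR−mL=4110/3649 → turn +1·90°
n=1: pose=(4,-3,W); sL=30/49, sR=30/29; mL=15/49, mR=30/29; mL+mR=1905/1421 → advance +1; mR−mL=1035/1421 → turn +1·90°
n=2: pose=(3,-3,S); sL=60/61, sR=20/39; mL=30/61, mR=20/39; mL+mR=2390/2379 → advance +1; mR−mL=50/2379 → turn +1·90°
n=3: pose=(3,-4,E); sL=15/13, sR=3/5; mL=15/26, mR=3/5; mL+mR=153/130 → advance +1; mR−mL=3/130 → turn +1·90°
n=4: pose=(4,-4,N); sL=60/89, sR=60/41; mL=30/89, mR=60/41; mL+mR=6570/3649 → advance +1; mR−mL=4110/3649 → turn +1·90°
n=5: pose=(4,-3,W); sL=30/49, sR=30/29; mL=15/49, mR=30/29; mL+mR=1905/1421 → advance +1; mR−mL=1035/1421 → turn +1·90°
n=6: pose=(3,-3,S); sL=60/61, sR=20/39; mL=30/61, mR=20/39; mL+mR=2390/2379 → advance +1; mR−mL=50/2379 → turn +1·90°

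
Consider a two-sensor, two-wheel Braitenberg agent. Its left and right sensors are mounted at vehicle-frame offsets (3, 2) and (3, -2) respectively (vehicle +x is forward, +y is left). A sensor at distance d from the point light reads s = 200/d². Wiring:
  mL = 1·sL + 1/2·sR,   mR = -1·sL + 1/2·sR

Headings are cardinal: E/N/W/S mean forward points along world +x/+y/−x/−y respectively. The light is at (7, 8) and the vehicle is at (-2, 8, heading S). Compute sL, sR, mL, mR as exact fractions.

left sensor world pos  = (0, 5); dL² = 58
right sensor world pos = (-4, 5); dR² = 130
sL = 200/58 = 100/29
sR = 200/130 = 20/13
mL = 1·sL + 1/2·sR = 1590/377
mR = -1·sL + 1/2·sR = -1010/377

100/29 20/13 1590/377 -1010/377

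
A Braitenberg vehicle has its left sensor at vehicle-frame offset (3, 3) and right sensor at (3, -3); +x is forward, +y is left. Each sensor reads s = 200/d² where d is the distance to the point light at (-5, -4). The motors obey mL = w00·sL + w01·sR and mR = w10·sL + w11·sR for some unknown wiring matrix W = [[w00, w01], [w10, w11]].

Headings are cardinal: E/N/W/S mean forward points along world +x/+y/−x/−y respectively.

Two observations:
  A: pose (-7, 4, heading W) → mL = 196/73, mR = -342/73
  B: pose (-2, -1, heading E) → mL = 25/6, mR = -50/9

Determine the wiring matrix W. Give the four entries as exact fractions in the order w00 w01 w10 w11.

1/2 1/2 -1 -1/2

obs A: pose=(-7,4,W) → sL=4, sR=100/73, mL=196/73, mR=-342/73
obs B: pose=(-2,-1,E) → sL=25/9, sR=50/9, mL=25/6, mR=-50/9
sensor matrix S = [[4, 100/73], [25/9, 50/9]]; det S = 12100/657
solve [mL_A; mL_B] = S·[w00; w01] and [mR_A; mR_B] = S·[w10; w11]:
  w00 = 1/2, w01 = 1/2, w10 = -1, w11 = -1/2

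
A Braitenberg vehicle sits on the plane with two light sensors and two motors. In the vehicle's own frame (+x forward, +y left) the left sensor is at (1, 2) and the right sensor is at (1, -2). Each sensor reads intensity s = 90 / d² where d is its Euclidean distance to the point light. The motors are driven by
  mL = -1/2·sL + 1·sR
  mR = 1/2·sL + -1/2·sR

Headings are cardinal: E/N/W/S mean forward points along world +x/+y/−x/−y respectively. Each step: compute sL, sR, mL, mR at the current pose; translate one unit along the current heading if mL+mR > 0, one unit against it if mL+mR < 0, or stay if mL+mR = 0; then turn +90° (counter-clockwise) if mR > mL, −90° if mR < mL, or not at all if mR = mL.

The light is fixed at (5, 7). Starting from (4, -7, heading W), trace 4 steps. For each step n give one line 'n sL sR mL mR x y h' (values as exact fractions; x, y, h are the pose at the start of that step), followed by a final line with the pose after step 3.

n=0: pose=(4,-7,W); sL=9/26, sR=45/74; mL=837/1924, mR=-63/481; mL+mR=45/148 → advance +1; mR−mL=-1089/1924 → turn -1·90°
n=1: pose=(3,-7,N); sL=18/37, sR=90/169; mL=1809/6253, mR=-144/6253; mL+mR=45/169 → advance +1; mR−mL=-1953/6253 → turn -1·90°
n=2: pose=(3,-6,E); sL=45/61, sR=45/113; mL=405/13786, mR=1170/6893; mL+mR=45/226 → advance +1; mR−mL=1935/13786 → turn +1·90°
n=3: pose=(4,-6,N); sL=10/17, sR=18/29; mL=161/493, mR=-8/493; mL+mR=9/29 → advance +1; mR−mL=-169/493 → turn -1·90°

0 9/26 45/74 837/1924 -63/481 4 -7 W
1 18/37 90/169 1809/6253 -144/6253 3 -7 N
2 45/61 45/113 405/13786 1170/6893 3 -6 E
3 10/17 18/29 161/493 -8/493 4 -6 N
final 4 -5 E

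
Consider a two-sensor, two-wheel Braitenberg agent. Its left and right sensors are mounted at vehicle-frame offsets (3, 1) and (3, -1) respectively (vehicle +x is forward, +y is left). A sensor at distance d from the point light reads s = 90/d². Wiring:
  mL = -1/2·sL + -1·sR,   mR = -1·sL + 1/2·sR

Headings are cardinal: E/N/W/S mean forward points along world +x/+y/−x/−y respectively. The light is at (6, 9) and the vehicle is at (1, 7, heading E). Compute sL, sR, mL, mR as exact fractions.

left sensor world pos  = (4, 8); dL² = 5
right sensor world pos = (4, 6); dR² = 13
sL = 90/5 = 18
sR = 90/13 = 90/13
mL = -1/2·sL + -1·sR = -207/13
mR = -1·sL + 1/2·sR = -189/13

18 90/13 -207/13 -189/13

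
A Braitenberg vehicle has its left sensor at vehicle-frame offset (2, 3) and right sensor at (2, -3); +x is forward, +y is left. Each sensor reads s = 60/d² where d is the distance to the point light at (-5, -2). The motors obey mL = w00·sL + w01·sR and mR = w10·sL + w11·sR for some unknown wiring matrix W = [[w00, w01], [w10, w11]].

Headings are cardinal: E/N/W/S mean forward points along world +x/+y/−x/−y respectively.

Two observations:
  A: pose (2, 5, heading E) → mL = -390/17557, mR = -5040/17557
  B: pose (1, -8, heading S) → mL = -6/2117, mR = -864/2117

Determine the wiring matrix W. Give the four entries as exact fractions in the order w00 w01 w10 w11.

-1 1/2 1 -1

obs A: pose=(2,5,E) → sL=60/181, sR=60/97, mL=-390/17557, mR=-5040/17557
obs B: pose=(1,-8,S) → sL=12/29, sR=60/73, mL=-6/2117, mR=-864/2117
sensor matrix S = [[60/181, 60/97], [12/29, 60/73]]; det S = 613440/37168169
solve [mL_A; mL_B] = S·[w00; w01] and [mR_A; mR_B] = S·[w10; w11]:
  w00 = -1, w01 = 1/2, w10 = 1, w11 = -1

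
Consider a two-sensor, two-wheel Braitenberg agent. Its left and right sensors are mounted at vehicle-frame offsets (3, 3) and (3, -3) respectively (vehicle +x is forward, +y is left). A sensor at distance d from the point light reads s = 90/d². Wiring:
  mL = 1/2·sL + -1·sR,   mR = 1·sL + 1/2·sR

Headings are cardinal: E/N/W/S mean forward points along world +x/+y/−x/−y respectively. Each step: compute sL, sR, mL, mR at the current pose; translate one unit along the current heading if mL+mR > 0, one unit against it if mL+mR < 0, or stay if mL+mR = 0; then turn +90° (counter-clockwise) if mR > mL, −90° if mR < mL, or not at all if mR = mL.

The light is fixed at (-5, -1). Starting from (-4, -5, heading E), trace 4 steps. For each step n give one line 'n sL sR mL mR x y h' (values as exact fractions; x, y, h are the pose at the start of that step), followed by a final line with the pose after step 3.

n=0: pose=(-4,-5,E); sL=90/17, sR=18/13; mL=279/221, mR=1323/221; mL+mR=1602/221 → advance +1; mR−mL=1044/221 → turn +1·90°
n=1: pose=(-3,-5,N); sL=45, sR=45/13; mL=495/26, mR=1215/26; mL+mR=855/13 → advance +1; mR−mL=360/13 → turn +1·90°
n=2: pose=(-3,-4,W); sL=90/37, sR=90; mL=-3285/37, mR=1755/37; mL+mR=-1530/37 → advance -1; mR−mL=5040/37 → turn +1·90°
n=3: pose=(-2,-4,S); sL=5/4, sR=5/2; mL=-15/8, mR=5/2; mL+mR=5/8 → advance +1; mR−mL=35/8 → turn +1·90°

0 90/17 18/13 279/221 1323/221 -4 -5 E
1 45 45/13 495/26 1215/26 -3 -5 N
2 90/37 90 -3285/37 1755/37 -3 -4 W
3 5/4 5/2 -15/8 5/2 -2 -4 S
final -2 -5 E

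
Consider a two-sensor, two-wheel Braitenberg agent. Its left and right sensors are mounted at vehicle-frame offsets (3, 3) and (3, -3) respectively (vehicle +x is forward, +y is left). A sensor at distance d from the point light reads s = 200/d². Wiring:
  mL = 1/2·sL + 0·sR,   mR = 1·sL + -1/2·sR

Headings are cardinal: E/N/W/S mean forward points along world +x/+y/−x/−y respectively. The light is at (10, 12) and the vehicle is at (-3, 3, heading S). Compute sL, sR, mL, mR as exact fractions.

50/61 1/2 25/61 139/244

left sensor world pos  = (0, 0); dL² = 244
right sensor world pos = (-6, 0); dR² = 400
sL = 200/244 = 50/61
sR = 200/400 = 1/2
mL = 1/2·sL + 0·sR = 25/61
mR = 1·sL + -1/2·sR = 139/244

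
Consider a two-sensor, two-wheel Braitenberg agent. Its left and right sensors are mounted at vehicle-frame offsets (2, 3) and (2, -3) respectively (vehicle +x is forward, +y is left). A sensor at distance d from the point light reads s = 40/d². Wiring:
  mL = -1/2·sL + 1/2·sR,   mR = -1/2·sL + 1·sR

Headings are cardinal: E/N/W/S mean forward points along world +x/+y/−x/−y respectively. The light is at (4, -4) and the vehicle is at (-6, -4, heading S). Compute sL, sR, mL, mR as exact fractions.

left sensor world pos  = (-3, -6); dL² = 53
right sensor world pos = (-9, -6); dR² = 173
sL = 40/53 = 40/53
sR = 40/173 = 40/173
mL = -1/2·sL + 1/2·sR = -2400/9169
mR = -1/2·sL + 1·sR = -1340/9169

40/53 40/173 -2400/9169 -1340/9169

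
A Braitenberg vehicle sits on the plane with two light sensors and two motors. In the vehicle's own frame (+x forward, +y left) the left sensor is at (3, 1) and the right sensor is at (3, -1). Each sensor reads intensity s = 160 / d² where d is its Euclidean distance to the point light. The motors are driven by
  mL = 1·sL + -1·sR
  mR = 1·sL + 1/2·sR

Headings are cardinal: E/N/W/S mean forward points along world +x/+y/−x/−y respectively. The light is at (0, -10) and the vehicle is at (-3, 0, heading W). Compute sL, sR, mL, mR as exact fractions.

160/117 160/157 6400/18369 34480/18369

left sensor world pos  = (-6, -1); dL² = 117
right sensor world pos = (-6, 1); dR² = 157
sL = 160/117 = 160/117
sR = 160/157 = 160/157
mL = 1·sL + -1·sR = 6400/18369
mR = 1·sL + 1/2·sR = 34480/18369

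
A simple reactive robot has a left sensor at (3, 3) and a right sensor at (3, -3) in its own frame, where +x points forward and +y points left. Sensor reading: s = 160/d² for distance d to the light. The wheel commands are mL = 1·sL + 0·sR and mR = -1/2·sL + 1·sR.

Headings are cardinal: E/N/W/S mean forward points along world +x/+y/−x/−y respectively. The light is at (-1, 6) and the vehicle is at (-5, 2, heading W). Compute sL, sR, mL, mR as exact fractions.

80/49 16/5 80/49 584/245

left sensor world pos  = (-8, -1); dL² = 98
right sensor world pos = (-8, 5); dR² = 50
sL = 160/98 = 80/49
sR = 160/50 = 16/5
mL = 1·sL + 0·sR = 80/49
mR = -1/2·sL + 1·sR = 584/245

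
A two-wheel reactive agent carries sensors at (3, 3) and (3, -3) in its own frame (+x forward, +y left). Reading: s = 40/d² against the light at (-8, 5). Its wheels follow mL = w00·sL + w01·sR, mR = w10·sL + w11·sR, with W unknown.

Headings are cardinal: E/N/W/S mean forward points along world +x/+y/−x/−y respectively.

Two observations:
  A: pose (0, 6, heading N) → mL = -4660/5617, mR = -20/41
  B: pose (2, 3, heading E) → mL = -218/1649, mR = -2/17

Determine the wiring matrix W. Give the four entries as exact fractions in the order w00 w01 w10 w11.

-1 1/2 -1/2 0

obs A: pose=(0,6,N) → sL=40/41, sR=40/137, mL=-4660/5617, mR=-20/41
obs B: pose=(2,3,E) → sL=4/17, sR=20/97, mL=-218/1649, mR=-2/17
sensor matrix S = [[40/41, 40/137], [4/17, 20/97]]; det S = 1226880/9262433
solve [mL_A; mL_B] = S·[w00; w01] and [mR_A; mR_B] = S·[w10; w11]:
  w00 = -1, w01 = 1/2, w10 = -1/2, w11 = 0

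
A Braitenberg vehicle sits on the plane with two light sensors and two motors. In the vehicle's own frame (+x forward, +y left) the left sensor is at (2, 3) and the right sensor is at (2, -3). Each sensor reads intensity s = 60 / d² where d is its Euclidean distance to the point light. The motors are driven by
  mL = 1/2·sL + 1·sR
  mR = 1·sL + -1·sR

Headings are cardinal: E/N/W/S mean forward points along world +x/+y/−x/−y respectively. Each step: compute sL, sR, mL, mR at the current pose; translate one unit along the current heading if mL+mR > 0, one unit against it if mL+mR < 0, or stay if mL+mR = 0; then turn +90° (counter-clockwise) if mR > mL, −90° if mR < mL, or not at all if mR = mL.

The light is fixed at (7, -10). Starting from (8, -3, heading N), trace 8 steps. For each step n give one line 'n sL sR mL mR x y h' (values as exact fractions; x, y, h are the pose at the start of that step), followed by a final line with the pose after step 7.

n=0: pose=(8,-3,N); sL=12/17, sR=60/97; mL=1602/1649, mR=144/1649; mL+mR=18/17 → advance +1; mR−mL=-1458/1649 → turn -1·90°
n=1: pose=(8,-2,E); sL=6/13, sR=30/17; mL=441/221, mR=-288/221; mL+mR=9/13 → advance +1; mR−mL=-729/221 → turn -1·90°
n=2: pose=(9,-2,S); sL=60/61, sR=60/37; mL=4770/2257, mR=-1440/2257; mL+mR=90/61 → advance +1; mR−mL=-6210/2257 → turn -1·90°
n=3: pose=(9,-3,W); sL=15/4, sR=3/5; mL=99/40, mR=63/20; mL+mR=45/8 → advance +1; mR−mL=27/40 → turn +1·90°
n=4: pose=(8,-3,S); sL=60/41, sR=60/29; mL=3330/1189, mR=-720/1189; mL+mR=90/41 → advance +1; mR−mL=-4050/1189 → turn -1·90°
n=5: pose=(8,-4,W); sL=6, sR=30/41; mL=153/41, mR=216/41; mL+mR=9 → advance +1; mR−mL=63/41 → turn +1·90°
n=6: pose=(7,-4,S); sL=12/5, sR=12/5; mL=18/5, mR=0; mL+mR=18/5 → advance +1; mR−mL=-18/5 → turn -1·90°
n=7: pose=(7,-5,W); sL=15/2, sR=15/17; mL=315/68, mR=225/34; mL+mR=45/4 → advance +1; mR−mL=135/68 → turn +1·90°

0 12/17 60/97 1602/1649 144/1649 8 -3 N
1 6/13 30/17 441/221 -288/221 8 -2 E
2 60/61 60/37 4770/2257 -1440/2257 9 -2 S
3 15/4 3/5 99/40 63/20 9 -3 W
4 60/41 60/29 3330/1189 -720/1189 8 -3 S
5 6 30/41 153/41 216/41 8 -4 W
6 12/5 12/5 18/5 0 7 -4 S
7 15/2 15/17 315/68 225/34 7 -5 W
final 6 -5 S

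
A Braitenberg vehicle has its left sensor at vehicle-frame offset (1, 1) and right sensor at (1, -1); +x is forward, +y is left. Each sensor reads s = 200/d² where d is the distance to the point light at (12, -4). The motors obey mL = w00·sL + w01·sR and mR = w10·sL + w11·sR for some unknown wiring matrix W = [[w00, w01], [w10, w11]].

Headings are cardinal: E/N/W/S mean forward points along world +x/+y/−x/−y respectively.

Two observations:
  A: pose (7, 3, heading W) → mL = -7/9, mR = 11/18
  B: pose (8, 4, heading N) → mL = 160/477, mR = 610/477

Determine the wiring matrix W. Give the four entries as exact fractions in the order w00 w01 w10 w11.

obs A: pose=(7,3,W) → sL=25/9, sR=2, mL=-7/9, mR=11/18
obs B: pose=(8,4,N) → sL=100/53, sR=20/9, mL=160/477, mR=610/477
sensor matrix S = [[25/9, 2], [100/53, 20/9]]; det S = 10300/4293
solve [mL_A; mL_B] = S·[w00; w01] and [mR_A; mR_B] = S·[w10; w11]:
  w00 = -1, w01 = 1, w10 = -1/2, w11 = 1

-1 1 -1/2 1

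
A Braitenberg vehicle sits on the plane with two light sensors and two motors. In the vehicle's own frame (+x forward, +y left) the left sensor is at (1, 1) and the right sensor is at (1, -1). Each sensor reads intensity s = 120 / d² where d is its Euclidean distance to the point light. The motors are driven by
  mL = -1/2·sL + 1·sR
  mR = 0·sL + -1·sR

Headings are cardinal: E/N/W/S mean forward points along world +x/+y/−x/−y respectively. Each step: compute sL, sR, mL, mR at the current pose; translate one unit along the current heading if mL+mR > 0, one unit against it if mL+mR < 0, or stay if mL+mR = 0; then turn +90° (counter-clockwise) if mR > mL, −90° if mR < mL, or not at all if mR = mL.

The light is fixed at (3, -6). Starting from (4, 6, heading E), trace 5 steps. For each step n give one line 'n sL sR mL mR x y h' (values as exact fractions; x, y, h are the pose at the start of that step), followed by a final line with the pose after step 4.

0 120/173 24/25 2652/4325 -24/25 4 6 E
1 60/61 60/61 30/61 -60/61 3 6 S
2 24/29 120/197 1116/5713 -120/197 3 7 W
3 30/49 3/5 72/245 -3/5 4 7 N
4 120/173 24/25 2652/4325 -24/25 4 6 E
final 3 6 S

n=0: pose=(4,6,E); sL=120/173, sR=24/25; mL=2652/4325, mR=-24/25; mL+mR=-60/173 → advance -1; mR−mL=-6804/4325 → turn -1·90°
n=1: pose=(3,6,S); sL=60/61, sR=60/61; mL=30/61, mR=-60/61; mL+mR=-30/61 → advance -1; mR−mL=-90/61 → turn -1·90°
n=2: pose=(3,7,W); sL=24/29, sR=120/197; mL=1116/5713, mR=-120/197; mL+mR=-12/29 → advance -1; mR−mL=-4596/5713 → turn -1·90°
n=3: pose=(4,7,N); sL=30/49, sR=3/5; mL=72/245, mR=-3/5; mL+mR=-15/49 → advance -1; mR−mL=-219/245 → turn -1·90°
n=4: pose=(4,6,E); sL=120/173, sR=24/25; mL=2652/4325, mR=-24/25; mL+mR=-60/173 → advance -1; mR−mL=-6804/4325 → turn -1·90°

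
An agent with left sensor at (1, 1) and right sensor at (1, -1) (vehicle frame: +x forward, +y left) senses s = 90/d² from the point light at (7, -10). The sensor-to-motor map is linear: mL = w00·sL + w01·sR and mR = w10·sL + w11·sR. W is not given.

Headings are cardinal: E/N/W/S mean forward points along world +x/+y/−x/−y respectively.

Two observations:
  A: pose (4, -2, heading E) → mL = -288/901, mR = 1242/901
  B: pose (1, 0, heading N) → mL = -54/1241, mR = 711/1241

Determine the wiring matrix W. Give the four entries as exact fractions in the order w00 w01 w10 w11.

1/2 -1/2 1/2 1/2

obs A: pose=(4,-2,E) → sL=18/17, sR=90/53, mL=-288/901, mR=1242/901
obs B: pose=(1,0,N) → sL=9/17, sR=45/73, mL=-54/1241, mR=711/1241
sensor matrix S = [[18/17, 90/53], [9/17, 45/73]]; det S = -16200/65773
solve [mL_A; mL_B] = S·[w00; w01] and [mR_A; mR_B] = S·[w10; w11]:
  w00 = 1/2, w01 = -1/2, w10 = 1/2, w11 = 1/2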